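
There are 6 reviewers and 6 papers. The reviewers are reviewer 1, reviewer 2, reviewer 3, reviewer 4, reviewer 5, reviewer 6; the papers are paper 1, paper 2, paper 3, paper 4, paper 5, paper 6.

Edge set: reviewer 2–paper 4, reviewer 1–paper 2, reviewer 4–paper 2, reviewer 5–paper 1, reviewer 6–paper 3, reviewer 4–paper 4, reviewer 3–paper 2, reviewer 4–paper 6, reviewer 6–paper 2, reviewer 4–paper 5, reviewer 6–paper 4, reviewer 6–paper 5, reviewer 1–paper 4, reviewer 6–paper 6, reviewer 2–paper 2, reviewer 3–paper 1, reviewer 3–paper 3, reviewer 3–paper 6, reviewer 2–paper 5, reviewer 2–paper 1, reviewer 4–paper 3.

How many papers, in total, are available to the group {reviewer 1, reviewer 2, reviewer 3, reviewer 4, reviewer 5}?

The union of neighbours of {reviewer 1, reviewer 2, reviewer 3, reviewer 4, reviewer 5} is {paper 1, paper 2, paper 3, paper 4, paper 5, paper 6}, which has 6 elements.
Since |N(S)| = 6 ≥ |S| = 5, Hall's condition holds for this subset.

6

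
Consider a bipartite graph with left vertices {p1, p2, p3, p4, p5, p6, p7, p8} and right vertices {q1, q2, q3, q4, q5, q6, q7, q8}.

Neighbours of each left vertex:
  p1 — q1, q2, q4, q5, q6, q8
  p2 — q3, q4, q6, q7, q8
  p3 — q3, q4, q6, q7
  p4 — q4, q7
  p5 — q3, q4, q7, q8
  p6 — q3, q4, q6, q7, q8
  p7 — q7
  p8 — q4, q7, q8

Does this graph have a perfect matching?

No

The set {p2, p3, p4, p5, p6, p7, p8} has only 5 neighbours ({q3, q4, q6, q7, q8}), so by Hall's theorem at most 6 of the 8 left vertices can be matched.
Hence no matching covers every left vertex.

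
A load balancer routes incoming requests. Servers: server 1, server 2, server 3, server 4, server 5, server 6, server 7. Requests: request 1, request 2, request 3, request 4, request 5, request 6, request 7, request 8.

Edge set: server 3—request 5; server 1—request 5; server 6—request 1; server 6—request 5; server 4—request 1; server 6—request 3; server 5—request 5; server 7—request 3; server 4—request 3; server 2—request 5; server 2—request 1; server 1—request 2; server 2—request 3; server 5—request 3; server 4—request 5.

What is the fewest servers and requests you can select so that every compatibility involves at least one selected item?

A maximum matching has 4 edges (e.g. server 1–request 2, server 2–request 1, server 3–request 5, server 4–request 3).
By König's theorem the minimum vertex cover has the same size. One such cover is {server 1, request 1, request 3, request 5}.

4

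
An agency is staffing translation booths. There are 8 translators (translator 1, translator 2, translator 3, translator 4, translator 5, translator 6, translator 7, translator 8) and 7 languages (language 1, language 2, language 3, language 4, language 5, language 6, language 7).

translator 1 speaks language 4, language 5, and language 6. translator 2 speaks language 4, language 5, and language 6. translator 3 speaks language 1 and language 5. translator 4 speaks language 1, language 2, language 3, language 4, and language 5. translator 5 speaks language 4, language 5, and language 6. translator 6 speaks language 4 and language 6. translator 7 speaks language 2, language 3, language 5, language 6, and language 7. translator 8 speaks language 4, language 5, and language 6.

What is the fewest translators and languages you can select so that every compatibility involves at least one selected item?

6

A maximum matching has 6 edges (e.g. translator 1–language 5, translator 2–language 4, translator 3–language 1, translator 4–language 3, translator 5–language 6, translator 7–language 2).
By König's theorem the minimum vertex cover has the same size. One such cover is {translator 3, translator 4, translator 7, language 4, language 5, language 6}.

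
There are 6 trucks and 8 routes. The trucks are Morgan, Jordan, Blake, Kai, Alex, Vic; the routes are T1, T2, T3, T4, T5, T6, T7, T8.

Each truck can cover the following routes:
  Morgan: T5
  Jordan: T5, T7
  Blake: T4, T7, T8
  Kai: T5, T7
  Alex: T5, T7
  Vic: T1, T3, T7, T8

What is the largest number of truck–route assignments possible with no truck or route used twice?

One maximum matching: Morgan–T5, Jordan–T7, Blake–T4, Vic–T8.
The set {Morgan, Jordan, Kai, Alex} has only 2 neighbours ({T5, T7}), so by Hall's theorem at most 4 of the 6 trucks can be matched.

4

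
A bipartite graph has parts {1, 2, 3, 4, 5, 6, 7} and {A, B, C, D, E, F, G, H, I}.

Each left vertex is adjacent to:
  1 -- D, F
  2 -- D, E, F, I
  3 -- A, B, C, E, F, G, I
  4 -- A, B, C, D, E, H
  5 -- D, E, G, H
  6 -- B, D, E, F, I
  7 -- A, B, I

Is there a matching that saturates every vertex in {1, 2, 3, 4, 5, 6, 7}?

A valid assignment of size 7: 1→F, 2→E, 3→G, 4→A, 5→D, 6→B, 7→I.
All 7 left vertices are covered.

Yes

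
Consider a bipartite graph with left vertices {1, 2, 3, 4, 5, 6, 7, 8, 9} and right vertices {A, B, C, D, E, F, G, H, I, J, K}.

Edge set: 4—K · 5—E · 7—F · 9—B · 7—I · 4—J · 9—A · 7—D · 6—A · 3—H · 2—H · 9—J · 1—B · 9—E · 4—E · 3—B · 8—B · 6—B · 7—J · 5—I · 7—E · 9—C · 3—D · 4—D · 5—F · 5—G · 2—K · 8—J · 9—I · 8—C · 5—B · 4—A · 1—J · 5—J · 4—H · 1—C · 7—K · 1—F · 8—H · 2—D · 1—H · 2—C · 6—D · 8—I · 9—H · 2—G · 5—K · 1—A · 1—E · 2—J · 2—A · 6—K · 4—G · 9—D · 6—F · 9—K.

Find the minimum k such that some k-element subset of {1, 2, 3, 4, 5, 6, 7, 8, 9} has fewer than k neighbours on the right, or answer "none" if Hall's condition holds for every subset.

A matching saturating every left vertex exists, for instance 1→E, 2→A, 3→D, 4→G, 5→K, 6→B, 7→F, 8→H, 9→J.
By Hall's marriage theorem, this means |N(S)| ≥ |S| for every subset S, so no violating subset exists.

none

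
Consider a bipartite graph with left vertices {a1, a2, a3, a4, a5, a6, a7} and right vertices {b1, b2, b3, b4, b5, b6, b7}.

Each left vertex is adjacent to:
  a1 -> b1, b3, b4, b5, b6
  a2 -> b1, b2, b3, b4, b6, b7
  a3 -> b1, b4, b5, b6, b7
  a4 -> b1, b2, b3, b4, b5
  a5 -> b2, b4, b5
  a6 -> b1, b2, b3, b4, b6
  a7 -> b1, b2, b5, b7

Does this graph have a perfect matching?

For example, pair a1→b4, a2→b1, a3→b7, a4→b3, a5→b2, a6→b6, a7→b5.
Every left vertex is matched, so this is a perfect matching.

Yes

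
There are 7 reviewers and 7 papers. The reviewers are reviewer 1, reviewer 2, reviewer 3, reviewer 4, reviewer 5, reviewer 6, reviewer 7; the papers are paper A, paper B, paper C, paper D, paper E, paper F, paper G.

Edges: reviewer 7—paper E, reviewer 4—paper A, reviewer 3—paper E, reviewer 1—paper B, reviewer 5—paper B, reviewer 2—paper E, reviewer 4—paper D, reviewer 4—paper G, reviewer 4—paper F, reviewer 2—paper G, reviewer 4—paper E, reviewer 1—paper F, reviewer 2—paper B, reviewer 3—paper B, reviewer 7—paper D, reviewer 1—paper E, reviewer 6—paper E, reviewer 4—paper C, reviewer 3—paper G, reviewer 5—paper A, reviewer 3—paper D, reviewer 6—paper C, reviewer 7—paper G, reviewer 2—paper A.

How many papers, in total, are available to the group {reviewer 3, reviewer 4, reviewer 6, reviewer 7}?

The union of neighbours of {reviewer 3, reviewer 4, reviewer 6, reviewer 7} is {paper A, paper B, paper C, paper D, paper E, paper F, paper G}, which has 7 elements.
Since |N(S)| = 7 ≥ |S| = 4, Hall's condition holds for this subset.

7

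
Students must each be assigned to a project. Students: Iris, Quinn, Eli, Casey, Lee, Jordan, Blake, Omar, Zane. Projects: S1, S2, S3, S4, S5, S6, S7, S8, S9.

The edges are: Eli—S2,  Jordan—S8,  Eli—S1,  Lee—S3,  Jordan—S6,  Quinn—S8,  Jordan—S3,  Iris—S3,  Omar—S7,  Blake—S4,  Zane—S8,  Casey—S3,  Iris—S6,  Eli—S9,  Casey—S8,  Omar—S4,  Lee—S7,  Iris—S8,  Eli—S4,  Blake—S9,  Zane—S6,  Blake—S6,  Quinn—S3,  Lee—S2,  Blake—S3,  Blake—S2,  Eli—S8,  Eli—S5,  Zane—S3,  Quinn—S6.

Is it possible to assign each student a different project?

The set {Iris, Quinn, Casey, Jordan, Zane} has only 3 neighbours ({S3, S6, S8}), so by Hall's theorem at most 7 of the 9 students can be matched.
Hence no matching covers every student.

No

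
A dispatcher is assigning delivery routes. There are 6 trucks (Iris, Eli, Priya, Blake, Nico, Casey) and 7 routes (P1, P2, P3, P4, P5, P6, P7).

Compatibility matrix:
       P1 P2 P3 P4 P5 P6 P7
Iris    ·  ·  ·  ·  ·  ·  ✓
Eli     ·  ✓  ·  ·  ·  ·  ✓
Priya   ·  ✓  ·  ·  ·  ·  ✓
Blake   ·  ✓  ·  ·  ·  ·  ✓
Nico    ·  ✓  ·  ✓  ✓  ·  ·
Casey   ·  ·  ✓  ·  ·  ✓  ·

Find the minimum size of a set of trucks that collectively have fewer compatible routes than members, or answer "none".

3

Take S = {Iris, Eli, Priya}. Its neighbourhood is {P2, P7}, so |N(S)| = 2 < |S| = 3.
Every subset of size less than 3 has at least as many neighbours as members, so 3 is the minimum.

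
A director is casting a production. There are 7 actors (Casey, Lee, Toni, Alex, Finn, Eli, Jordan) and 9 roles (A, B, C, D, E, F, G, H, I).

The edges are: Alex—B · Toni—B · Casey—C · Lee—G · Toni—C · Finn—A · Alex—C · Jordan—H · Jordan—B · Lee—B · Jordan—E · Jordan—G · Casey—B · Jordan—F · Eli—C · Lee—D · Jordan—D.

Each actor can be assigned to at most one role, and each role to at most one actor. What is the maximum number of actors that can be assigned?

5

One maximum matching: Casey–C, Lee–D, Toni–B, Finn–A, Jordan–G.
The set {Casey, Toni, Alex, Eli} has only 2 neighbours ({B, C}), so by Hall's theorem at most 5 of the 7 actors can be matched.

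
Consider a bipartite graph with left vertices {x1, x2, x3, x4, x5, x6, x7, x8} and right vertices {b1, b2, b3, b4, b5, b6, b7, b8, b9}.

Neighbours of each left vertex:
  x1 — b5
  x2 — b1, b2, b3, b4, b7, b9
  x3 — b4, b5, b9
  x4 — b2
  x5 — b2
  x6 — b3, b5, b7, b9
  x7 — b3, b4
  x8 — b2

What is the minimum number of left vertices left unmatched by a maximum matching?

2

For example, pair x1→b5, x2→b1, x3→b4, x4→b2, x6→b7, x7→b3.
The set {x4, x5, x8} has only 1 neighbour ({b2}), so by Hall's theorem at most 6 of the 8 left vertices can be matched.
That matches 6 of the 8, leaving 2 unmatched; no matching can do better.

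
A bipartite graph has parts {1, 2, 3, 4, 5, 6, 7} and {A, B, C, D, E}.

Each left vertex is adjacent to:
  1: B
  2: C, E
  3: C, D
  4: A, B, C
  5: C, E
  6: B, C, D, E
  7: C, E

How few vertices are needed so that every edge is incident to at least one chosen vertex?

5

The 5 edges 1–B, 2–C, 3–D, 4–A, 5–E form a matching, so any vertex cover needs at least 5 vertices (one per matched edge).
Conversely {4, B, C, D, E} meets every edge and has exactly 5 vertices, so 5 is optimal.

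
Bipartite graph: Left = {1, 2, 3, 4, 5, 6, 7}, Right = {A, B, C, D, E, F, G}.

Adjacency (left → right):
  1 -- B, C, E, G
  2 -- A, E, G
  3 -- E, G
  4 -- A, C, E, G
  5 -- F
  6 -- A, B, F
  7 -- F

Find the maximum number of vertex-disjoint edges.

6

A valid assignment of size 6: 1-E, 2-A, 3-G, 4-C, 5-F, 6-B.
The set {5, 7} has only 1 neighbour ({F}), so by Hall's theorem at most 6 of the 7 left vertices can be matched.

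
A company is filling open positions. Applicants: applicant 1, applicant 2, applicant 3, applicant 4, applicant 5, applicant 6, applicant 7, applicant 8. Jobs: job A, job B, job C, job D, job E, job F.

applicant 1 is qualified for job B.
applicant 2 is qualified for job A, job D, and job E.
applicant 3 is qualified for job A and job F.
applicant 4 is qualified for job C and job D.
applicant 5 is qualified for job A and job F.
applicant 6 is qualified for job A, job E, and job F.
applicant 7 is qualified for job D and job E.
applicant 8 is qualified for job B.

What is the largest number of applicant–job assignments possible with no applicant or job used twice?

6

One maximum matching: applicant 1-job B, applicant 2-job D, applicant 3-job F, applicant 4-job C, applicant 5-job A, applicant 6-job E.
The set {applicant 1, applicant 2, applicant 3, applicant 5, applicant 6, applicant 7, applicant 8} has only 5 neighbours ({job A, job B, job D, job E, job F}), so by Hall's theorem at most 6 of the 8 applicants can be matched.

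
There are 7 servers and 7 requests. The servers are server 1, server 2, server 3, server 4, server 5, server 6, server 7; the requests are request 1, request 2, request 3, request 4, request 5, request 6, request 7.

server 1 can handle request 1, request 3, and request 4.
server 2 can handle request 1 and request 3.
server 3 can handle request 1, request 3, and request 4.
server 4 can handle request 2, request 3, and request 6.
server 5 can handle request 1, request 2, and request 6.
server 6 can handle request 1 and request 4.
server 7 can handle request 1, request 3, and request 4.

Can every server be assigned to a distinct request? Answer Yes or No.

The set {server 1, server 2, server 3, server 6, server 7} has only 3 neighbours ({request 1, request 3, request 4}), so by Hall's theorem at most 5 of the 7 servers can be matched.
Hence no matching covers every server.

No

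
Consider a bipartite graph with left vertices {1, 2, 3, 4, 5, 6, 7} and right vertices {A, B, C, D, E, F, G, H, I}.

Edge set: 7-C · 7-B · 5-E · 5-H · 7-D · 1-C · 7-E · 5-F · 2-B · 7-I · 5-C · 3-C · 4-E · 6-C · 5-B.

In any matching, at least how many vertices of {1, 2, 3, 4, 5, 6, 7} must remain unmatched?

For example, pair 1→C, 2→B, 4→E, 5→H, 7→D.
The set {1, 3, 6} has only 1 neighbour ({C}), so by Hall's theorem at most 5 of the 7 left vertices can be matched.
That matches 5 of the 7, leaving 2 unmatched; no matching can do better.

2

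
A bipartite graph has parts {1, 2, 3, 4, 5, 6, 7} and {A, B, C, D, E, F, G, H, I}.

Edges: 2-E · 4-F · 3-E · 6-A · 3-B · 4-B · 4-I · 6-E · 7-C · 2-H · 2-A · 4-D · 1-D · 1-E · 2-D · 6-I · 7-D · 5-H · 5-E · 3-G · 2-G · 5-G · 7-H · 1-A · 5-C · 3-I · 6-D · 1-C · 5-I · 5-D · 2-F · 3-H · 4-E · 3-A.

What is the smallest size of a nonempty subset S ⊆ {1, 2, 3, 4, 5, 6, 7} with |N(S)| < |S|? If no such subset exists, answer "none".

none

A matching saturating every left vertex exists, for instance 1→E, 2→G, 3→A, 4→B, 5→H, 6→I, 7→C.
By Hall's marriage theorem, this means |N(S)| ≥ |S| for every subset S, so no violating subset exists.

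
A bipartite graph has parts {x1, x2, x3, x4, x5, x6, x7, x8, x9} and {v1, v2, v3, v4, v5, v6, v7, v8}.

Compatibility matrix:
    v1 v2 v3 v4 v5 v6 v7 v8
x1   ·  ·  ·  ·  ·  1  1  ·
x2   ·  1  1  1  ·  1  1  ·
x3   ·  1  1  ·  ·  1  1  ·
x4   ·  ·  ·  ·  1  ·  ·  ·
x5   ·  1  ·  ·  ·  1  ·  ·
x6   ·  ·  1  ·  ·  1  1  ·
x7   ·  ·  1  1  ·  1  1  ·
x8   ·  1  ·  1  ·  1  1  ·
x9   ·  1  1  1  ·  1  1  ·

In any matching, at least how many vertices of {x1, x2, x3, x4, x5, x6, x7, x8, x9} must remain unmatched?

3

One maximum matching: x1-v7, x2-v4, x3-v3, x4-v5, x5-v2, x6-v6.
The set {x1, x2, x3, x5, x6, x7, x8, x9} has only 5 neighbours ({v2, v3, v4, v6, v7}), so by Hall's theorem at most 6 of the 9 left vertices can be matched.
That matches 6 of the 9, leaving 3 unmatched; no matching can do better.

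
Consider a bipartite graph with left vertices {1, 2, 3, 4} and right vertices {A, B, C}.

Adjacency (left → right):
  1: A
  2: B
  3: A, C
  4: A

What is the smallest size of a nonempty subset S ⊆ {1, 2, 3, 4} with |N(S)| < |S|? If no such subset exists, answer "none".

2

Take S = {1, 4}. Its neighbourhood is {A}, so |N(S)| = 1 < |S| = 2.
No single vertex violates Hall's condition since each has at least one neighbour, so 2 is the minimum.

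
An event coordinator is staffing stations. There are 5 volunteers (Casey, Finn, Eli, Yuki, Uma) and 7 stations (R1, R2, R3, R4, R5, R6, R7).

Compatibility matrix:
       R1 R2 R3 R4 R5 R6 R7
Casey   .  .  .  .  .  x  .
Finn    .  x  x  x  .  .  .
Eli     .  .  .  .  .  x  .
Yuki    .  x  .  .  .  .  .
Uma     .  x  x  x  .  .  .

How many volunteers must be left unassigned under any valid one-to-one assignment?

1

One maximum matching: Casey–R6, Finn–R4, Yuki–R2, Uma–R3.
The set {Casey, Eli} has only 1 neighbour ({R6}), so by Hall's theorem at most 4 of the 5 volunteers can be matched.
That matches 4 of the 5, leaving 1 unmatched; no matching can do better.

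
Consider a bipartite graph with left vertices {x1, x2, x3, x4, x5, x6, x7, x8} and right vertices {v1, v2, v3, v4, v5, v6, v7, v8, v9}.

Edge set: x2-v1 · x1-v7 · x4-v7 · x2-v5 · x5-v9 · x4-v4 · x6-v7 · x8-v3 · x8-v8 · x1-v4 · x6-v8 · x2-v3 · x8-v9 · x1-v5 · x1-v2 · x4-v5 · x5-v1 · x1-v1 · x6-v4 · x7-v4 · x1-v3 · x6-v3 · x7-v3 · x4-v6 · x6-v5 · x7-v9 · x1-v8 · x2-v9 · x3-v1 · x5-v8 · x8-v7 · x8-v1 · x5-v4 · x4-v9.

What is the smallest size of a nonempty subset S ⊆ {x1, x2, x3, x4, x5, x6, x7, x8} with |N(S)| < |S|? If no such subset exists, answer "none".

none

A matching saturating every left vertex exists, for instance x1→v2, x2→v5, x3→v1, x4→v6, x5→v9, x6→v8, x7→v4, x8→v3.
By Hall's marriage theorem, this means |N(S)| ≥ |S| for every subset S, so no violating subset exists.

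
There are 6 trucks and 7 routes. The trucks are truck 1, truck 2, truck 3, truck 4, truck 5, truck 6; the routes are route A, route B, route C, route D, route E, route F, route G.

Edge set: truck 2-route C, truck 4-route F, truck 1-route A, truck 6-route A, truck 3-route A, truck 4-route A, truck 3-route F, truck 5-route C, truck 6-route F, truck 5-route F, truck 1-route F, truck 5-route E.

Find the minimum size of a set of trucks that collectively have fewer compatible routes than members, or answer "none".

3

Take S = {truck 1, truck 3, truck 4}. Its neighbourhood is {route A, route F}, so |N(S)| = 2 < |S| = 3.
Every subset of size less than 3 has at least as many neighbours as members, so 3 is the minimum.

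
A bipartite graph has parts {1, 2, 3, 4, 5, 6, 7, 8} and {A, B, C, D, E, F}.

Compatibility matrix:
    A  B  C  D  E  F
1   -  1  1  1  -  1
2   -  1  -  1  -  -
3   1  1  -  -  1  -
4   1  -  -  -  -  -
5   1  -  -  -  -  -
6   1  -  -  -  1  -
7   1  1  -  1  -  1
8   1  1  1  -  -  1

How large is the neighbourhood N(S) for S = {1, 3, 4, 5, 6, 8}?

6

The union of neighbours of {1, 3, 4, 5, 6, 8} is {A, B, C, D, E, F}, which has 6 elements.
Since |N(S)| = 6 ≥ |S| = 6, Hall's condition holds for this subset.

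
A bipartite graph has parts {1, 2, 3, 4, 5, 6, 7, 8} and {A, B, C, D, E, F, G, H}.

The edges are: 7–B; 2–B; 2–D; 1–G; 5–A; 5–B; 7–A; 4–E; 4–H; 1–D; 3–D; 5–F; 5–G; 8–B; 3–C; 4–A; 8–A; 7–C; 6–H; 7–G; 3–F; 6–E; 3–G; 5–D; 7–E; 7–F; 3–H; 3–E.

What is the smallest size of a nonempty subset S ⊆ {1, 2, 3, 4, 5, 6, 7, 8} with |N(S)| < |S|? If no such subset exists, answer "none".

A matching saturating every left vertex exists, for instance 1→G, 2→D, 3→C, 4→E, 5→F, 6→H, 7→A, 8→B.
By Hall's marriage theorem, this means |N(S)| ≥ |S| for every subset S, so no violating subset exists.

none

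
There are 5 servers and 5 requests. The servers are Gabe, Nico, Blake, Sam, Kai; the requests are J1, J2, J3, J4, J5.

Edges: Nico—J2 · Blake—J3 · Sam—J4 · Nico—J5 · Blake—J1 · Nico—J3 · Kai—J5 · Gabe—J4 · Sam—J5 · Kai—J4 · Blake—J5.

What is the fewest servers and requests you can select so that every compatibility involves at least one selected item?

4

{Nico, Blake, J4, J5} is a vertex cover of size 4: every edge has an endpoint in this set.
No smaller cover exists because Gabe–J4, Nico–J3, Blake–J1, Sam–J5 is a matching of size 4, and a cover must include an endpoint of each of these disjoint edges (König's theorem).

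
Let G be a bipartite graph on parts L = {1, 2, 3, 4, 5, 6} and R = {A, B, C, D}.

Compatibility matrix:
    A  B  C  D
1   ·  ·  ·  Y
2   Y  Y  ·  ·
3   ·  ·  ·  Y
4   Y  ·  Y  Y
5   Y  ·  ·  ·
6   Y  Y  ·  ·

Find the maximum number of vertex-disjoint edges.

4

A valid assignment of size 4: 1–D, 2–B, 4–C, 5–A.
The set {1, 2, 3, 5, 6} has only 3 neighbours ({A, B, D}), so by Hall's theorem at most 4 of the 6 left vertices can be matched.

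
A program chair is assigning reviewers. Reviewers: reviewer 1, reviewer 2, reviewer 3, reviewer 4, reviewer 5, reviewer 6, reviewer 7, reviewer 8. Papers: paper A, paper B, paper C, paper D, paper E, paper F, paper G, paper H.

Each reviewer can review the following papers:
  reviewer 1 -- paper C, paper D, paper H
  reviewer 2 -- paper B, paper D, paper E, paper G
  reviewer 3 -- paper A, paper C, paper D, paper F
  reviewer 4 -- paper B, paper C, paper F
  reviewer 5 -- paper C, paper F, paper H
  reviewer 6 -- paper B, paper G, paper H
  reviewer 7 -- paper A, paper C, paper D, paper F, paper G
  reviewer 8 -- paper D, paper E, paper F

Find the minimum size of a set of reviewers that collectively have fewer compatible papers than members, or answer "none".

none

A matching saturating every reviewer exists, for instance reviewer 1→paper C, reviewer 2→paper E, reviewer 3→paper A, reviewer 4→paper B, reviewer 5→paper F, reviewer 6→paper H, reviewer 7→paper G, reviewer 8→paper D.
By Hall's marriage theorem, this means |N(S)| ≥ |S| for every subset S, so no violating subset exists.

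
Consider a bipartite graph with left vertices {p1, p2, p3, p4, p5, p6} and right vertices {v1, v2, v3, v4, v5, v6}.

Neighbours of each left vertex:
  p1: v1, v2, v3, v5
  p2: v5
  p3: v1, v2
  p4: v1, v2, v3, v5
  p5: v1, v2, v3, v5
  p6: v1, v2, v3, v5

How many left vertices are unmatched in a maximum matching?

A valid assignment of size 4: p1–v3, p2–v5, p3–v1, p4–v2.
The set {p1, p2, p3, p4, p5, p6} has only 4 neighbours ({v1, v2, v3, v5}), so by Hall's theorem at most 4 of the 6 left vertices can be matched.
That matches 4 of the 6, leaving 2 unmatched; no matching can do better.

2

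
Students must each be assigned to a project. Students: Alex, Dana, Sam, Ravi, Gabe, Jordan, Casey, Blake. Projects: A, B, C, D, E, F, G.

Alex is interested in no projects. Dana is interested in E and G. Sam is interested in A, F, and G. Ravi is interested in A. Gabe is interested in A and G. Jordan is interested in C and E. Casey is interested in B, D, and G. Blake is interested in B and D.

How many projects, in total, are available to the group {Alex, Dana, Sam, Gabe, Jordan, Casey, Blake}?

The union of neighbours of {Alex, Dana, Sam, Gabe, Jordan, Casey, Blake} is {A, B, C, D, E, F, G}, which has 7 elements.
Since |N(S)| = 7 ≥ |S| = 7, Hall's condition holds for this subset.

7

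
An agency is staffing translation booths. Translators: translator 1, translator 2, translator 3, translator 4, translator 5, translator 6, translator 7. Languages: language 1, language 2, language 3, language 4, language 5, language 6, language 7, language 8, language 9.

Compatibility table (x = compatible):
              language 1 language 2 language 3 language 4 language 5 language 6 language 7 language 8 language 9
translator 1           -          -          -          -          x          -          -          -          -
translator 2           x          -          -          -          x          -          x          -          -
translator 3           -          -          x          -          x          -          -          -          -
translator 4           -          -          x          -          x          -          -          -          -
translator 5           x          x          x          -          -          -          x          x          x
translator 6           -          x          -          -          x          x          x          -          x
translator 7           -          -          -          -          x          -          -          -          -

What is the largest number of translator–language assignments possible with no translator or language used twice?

5

A valid assignment of size 5: translator 1→language 5, translator 2→language 7, translator 3→language 3, translator 5→language 8, translator 6→language 2.
The set {translator 1, translator 3, translator 4, translator 7} has only 2 neighbours ({language 3, language 5}), so by Hall's theorem at most 5 of the 7 translators can be matched.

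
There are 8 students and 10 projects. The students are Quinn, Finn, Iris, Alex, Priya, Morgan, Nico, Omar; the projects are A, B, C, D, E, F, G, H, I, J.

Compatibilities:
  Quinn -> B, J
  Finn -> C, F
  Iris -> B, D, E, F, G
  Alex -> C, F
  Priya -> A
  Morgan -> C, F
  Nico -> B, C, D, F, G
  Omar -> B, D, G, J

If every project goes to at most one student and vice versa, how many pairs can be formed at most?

7

One maximum matching: Quinn-J, Finn-C, Iris-E, Alex-F, Priya-A, Nico-G, Omar-B.
The set {Finn, Alex, Morgan} has only 2 neighbours ({C, F}), so by Hall's theorem at most 7 of the 8 students can be matched.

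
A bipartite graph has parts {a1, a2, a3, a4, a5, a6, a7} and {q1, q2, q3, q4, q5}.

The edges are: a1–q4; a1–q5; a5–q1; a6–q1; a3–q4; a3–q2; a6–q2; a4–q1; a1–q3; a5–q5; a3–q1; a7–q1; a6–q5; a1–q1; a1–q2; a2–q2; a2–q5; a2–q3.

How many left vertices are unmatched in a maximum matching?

A valid assignment of size 5: a1–q3, a2–q2, a3–q4, a4–q1, a5–q5.
The set {a1, a2, a3, a4, a5, a6, a7} has only 5 neighbours ({q1, q2, q3, q4, q5}), so by Hall's theorem at most 5 of the 7 left vertices can be matched.
That matches 5 of the 7, leaving 2 unmatched; no matching can do better.

2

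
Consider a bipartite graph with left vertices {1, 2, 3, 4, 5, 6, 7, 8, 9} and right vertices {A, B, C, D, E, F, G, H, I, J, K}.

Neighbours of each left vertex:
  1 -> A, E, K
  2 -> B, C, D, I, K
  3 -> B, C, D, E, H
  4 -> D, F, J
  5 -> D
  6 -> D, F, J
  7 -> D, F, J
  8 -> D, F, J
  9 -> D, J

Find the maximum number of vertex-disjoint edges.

6

One maximum matching: 1→K, 2→B, 3→E, 4→F, 5→D, 6→J.
The set {4, 5, 6, 7, 8, 9} has only 3 neighbours ({D, F, J}), so by Hall's theorem at most 6 of the 9 left vertices can be matched.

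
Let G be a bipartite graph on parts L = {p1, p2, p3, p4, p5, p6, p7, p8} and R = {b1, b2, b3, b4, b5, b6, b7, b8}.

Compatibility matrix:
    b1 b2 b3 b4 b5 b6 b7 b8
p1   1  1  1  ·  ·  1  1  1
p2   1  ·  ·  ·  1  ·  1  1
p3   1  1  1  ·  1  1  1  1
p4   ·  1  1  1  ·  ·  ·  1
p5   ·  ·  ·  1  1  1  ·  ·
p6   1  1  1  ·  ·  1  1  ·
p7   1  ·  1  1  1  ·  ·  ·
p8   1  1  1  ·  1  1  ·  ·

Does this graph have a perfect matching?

One maximum matching: p1-b8, p2-b5, p3-b2, p4-b3, p5-b6, p6-b7, p7-b4, p8-b1.
Every left vertex is matched, so this is a perfect matching.

Yes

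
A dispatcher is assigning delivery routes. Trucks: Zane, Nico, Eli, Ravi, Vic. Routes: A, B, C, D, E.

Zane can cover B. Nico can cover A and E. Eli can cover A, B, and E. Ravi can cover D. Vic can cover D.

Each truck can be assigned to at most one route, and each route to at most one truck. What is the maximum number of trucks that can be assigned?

One maximum matching: Zane→B, Nico→A, Eli→E, Ravi→D.
The set {Ravi, Vic} has only 1 neighbour ({D}), so by Hall's theorem at most 4 of the 5 trucks can be matched.

4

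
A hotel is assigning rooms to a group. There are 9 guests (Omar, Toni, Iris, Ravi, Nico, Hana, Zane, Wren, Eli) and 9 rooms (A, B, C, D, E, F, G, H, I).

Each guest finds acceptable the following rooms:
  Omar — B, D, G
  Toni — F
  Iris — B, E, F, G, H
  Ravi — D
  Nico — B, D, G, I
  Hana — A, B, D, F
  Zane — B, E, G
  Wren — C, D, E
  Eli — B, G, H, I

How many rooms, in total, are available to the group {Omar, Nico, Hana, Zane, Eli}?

8

The union of neighbours of {Omar, Nico, Hana, Zane, Eli} is {A, B, D, E, F, G, H, I}, which has 8 elements.
Since |N(S)| = 8 ≥ |S| = 5, Hall's condition holds for this subset.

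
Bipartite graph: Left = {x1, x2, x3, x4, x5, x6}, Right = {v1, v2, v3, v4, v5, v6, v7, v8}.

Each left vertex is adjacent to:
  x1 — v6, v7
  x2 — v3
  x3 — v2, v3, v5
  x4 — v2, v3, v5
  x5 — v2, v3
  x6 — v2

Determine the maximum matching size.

4

One maximum matching: x1-v6, x2-v3, x3-v5, x4-v2.
The set {x2, x3, x4, x5, x6} has only 3 neighbours ({v2, v3, v5}), so by Hall's theorem at most 4 of the 6 left vertices can be matched.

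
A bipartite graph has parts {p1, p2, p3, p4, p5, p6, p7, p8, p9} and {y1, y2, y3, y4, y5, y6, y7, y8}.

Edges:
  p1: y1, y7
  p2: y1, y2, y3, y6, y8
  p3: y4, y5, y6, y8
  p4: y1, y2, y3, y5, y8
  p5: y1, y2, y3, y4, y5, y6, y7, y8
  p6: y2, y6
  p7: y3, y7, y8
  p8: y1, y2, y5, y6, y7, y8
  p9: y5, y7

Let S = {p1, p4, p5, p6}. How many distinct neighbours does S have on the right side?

8

The union of neighbours of {p1, p4, p5, p6} is {y1, y2, y3, y4, y5, y6, y7, y8}, which has 8 elements.
Since |N(S)| = 8 ≥ |S| = 4, Hall's condition holds for this subset.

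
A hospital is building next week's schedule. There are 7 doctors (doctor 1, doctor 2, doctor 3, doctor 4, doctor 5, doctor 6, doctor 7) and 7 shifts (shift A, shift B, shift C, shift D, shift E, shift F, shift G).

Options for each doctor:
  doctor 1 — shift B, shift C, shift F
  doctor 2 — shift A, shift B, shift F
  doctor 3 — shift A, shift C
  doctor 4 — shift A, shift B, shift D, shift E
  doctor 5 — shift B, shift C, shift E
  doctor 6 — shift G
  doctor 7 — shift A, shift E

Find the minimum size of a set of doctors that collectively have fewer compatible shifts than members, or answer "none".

A matching saturating every doctor exists, for instance doctor 1→shift F, doctor 2→shift A, doctor 3→shift C, doctor 4→shift D, doctor 5→shift B, doctor 6→shift G, doctor 7→shift E.
By Hall's marriage theorem, this means |N(S)| ≥ |S| for every subset S, so no violating subset exists.

none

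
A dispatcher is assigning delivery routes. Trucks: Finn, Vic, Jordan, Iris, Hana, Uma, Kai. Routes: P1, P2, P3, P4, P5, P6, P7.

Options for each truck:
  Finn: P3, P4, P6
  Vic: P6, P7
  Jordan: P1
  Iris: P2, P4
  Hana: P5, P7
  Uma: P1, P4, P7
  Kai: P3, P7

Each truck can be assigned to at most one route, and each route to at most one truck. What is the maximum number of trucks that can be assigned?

For example, pair Finn-P3, Vic-P6, Jordan-P1, Iris-P2, Hana-P5, Uma-P4, Kai-P7.
All 7 trucks are matched, so no larger matching exists.

7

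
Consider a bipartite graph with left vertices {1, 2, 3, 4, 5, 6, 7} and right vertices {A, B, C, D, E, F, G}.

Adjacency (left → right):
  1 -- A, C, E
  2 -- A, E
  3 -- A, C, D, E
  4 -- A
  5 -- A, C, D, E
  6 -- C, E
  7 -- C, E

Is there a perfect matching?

No

The set {1, 2, 3, 4, 5, 6, 7} has only 4 neighbours ({A, C, D, E}), so by Hall's theorem at most 4 of the 7 left vertices can be matched.
Hence no matching covers every left vertex.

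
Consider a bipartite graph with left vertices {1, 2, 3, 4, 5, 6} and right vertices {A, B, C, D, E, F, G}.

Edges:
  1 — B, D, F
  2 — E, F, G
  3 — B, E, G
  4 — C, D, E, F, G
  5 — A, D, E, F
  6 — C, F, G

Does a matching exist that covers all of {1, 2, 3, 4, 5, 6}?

For example, pair 1–D, 2–E, 3–B, 4–G, 5–A, 6–F.
Every left vertex is matched, so this matching saturates all of them.

Yes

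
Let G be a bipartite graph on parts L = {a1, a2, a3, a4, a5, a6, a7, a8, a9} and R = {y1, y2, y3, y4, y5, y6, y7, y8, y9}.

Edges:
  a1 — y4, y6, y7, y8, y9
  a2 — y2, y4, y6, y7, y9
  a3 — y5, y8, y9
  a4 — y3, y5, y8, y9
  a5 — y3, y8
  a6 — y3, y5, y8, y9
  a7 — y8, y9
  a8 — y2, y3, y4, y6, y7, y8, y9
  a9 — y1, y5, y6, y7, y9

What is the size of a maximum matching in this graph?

For example, pair a1→y4, a2→y2, a3→y9, a4→y5, a5→y8, a6→y3, a8→y6, a9→y7.
The set {a3, a4, a5, a6, a7} has only 4 neighbours ({y3, y5, y8, y9}), so by Hall's theorem at most 8 of the 9 left vertices can be matched.

8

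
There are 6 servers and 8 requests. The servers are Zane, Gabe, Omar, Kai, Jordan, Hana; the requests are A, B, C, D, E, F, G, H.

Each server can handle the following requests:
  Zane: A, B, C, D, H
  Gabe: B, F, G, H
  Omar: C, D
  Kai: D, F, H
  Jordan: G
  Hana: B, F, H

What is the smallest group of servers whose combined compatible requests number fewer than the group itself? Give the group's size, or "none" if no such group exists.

A matching saturating every server exists, for instance Zane→A, Gabe→F, Omar→C, Kai→D, Jordan→G, Hana→B.
By Hall's marriage theorem, this means |N(S)| ≥ |S| for every subset S, so no violating subset exists.

none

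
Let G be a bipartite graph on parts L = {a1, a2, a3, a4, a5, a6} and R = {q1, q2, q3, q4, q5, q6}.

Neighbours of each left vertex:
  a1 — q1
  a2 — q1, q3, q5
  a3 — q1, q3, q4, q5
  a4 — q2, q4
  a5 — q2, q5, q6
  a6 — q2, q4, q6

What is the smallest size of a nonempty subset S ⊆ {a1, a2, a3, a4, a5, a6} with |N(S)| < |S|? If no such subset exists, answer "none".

A matching saturating every left vertex exists, for instance a1→q1, a2→q3, a3→q5, a4→q4, a5→q2, a6→q6.
By Hall's marriage theorem, this means |N(S)| ≥ |S| for every subset S, so no violating subset exists.

none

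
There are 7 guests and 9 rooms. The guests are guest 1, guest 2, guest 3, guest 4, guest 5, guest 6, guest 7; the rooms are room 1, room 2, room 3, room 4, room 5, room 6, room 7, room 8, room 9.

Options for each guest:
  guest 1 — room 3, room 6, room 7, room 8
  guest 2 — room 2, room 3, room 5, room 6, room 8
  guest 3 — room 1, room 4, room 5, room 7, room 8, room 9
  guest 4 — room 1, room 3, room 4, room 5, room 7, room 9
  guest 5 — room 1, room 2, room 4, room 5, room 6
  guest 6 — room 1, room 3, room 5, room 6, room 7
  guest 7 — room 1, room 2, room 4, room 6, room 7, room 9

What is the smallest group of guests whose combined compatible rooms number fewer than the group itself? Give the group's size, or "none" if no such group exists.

A matching saturating every guest exists, for instance guest 1→room 7, guest 2→room 8, guest 3→room 9, guest 4→room 5, guest 5→room 2, guest 6→room 3, guest 7→room 4.
By Hall's marriage theorem, this means |N(S)| ≥ |S| for every subset S, so no violating subset exists.

none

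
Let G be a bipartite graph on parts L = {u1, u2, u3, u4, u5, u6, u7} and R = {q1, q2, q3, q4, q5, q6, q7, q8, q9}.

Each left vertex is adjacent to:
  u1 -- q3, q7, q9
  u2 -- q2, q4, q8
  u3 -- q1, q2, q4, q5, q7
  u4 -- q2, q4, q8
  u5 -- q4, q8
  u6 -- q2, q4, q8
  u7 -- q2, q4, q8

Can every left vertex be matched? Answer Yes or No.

No

The set {u2, u4, u5, u6, u7} has only 3 neighbours ({q2, q4, q8}), so by Hall's theorem at most 5 of the 7 left vertices can be matched.
Hence no matching covers every left vertex.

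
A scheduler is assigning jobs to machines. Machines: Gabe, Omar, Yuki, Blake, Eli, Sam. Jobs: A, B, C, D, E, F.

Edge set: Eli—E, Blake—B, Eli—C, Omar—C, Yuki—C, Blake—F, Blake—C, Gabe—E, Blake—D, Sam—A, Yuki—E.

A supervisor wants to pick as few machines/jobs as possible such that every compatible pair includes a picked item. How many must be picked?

4

{Blake, Sam, C, E} is a vertex cover of size 4: every edge has an endpoint in this set.
No smaller cover exists because Gabe–E, Omar–C, Blake–B, Sam–A is a matching of size 4, and a cover must include an endpoint of each of these disjoint edges (König's theorem).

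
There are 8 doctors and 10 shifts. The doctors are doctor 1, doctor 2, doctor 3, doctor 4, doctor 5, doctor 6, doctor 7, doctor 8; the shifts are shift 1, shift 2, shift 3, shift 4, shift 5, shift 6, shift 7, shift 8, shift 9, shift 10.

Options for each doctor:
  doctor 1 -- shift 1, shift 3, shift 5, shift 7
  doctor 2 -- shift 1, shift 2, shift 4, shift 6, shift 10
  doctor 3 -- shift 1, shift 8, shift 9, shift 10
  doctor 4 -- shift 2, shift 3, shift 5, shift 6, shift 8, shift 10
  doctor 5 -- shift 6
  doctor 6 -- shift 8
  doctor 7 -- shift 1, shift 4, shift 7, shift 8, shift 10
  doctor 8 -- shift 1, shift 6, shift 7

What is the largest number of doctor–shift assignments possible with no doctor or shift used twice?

For example, pair doctor 1→shift 3, doctor 2→shift 4, doctor 3→shift 10, doctor 4→shift 5, doctor 5→shift 6, doctor 6→shift 8, doctor 7→shift 7, doctor 8→shift 1.
All 8 doctors are matched, so no larger matching exists.

8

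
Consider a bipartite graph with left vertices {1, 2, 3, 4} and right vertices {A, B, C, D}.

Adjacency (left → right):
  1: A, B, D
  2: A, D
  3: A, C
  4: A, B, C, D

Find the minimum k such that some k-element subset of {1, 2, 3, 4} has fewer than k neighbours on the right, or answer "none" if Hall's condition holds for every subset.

none

A matching saturating every left vertex exists, for instance 1→D, 2→A, 3→C, 4→B.
By Hall's marriage theorem, this means |N(S)| ≥ |S| for every subset S, so no violating subset exists.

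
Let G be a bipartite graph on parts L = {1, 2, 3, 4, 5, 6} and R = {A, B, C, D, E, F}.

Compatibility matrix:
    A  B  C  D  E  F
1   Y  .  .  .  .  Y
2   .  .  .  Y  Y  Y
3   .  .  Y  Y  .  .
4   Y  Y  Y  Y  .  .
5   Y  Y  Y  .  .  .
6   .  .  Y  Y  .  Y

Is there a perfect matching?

Yes

A valid assignment of size 6: 1–A, 2–E, 3–D, 4–C, 5–B, 6–F.
All 6 left vertices are covered.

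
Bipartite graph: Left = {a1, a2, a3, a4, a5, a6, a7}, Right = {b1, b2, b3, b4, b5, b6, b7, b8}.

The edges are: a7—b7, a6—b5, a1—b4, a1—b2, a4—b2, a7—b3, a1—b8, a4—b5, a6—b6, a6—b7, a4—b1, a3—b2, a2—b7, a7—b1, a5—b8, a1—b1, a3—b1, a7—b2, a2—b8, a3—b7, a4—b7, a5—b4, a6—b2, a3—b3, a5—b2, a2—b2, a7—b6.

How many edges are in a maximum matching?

7

For example, pair a1–b2, a2–b8, a3–b3, a4–b5, a5–b4, a6–b6, a7–b7.
This saturates every left vertex, so 7 is the maximum.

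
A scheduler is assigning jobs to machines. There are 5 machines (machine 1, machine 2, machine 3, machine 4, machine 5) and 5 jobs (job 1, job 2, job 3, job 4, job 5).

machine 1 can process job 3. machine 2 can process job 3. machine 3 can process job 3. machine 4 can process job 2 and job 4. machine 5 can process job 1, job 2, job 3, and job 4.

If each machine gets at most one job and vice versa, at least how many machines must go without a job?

2

One maximum matching: machine 1→job 3, machine 4→job 4, machine 5→job 2.
The set {machine 1, machine 2, machine 3} has only 1 neighbour ({job 3}), so by Hall's theorem at most 3 of the 5 machines can be matched.
That matches 3 of the 5, leaving 2 unmatched; no matching can do better.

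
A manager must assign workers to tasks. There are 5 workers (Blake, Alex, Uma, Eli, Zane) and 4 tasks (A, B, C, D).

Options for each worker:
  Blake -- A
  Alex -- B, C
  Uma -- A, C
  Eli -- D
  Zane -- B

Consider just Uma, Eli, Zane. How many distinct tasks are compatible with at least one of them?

The union of neighbours of {Uma, Eli, Zane} is {A, B, C, D}, which has 4 elements.
Since |N(S)| = 4 ≥ |S| = 3, Hall's condition holds for this subset.

4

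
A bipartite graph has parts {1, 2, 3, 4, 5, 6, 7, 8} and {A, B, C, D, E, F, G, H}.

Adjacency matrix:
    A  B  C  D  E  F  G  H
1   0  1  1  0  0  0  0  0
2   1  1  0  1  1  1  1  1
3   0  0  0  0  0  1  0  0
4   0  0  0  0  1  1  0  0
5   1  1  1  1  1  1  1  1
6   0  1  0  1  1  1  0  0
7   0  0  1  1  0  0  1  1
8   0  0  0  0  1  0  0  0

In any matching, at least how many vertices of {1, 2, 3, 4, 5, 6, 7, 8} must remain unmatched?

A valid assignment of size 7: 1–C, 2–H, 3–F, 4–E, 5–A, 6–B, 7–G.
The set {3, 4, 8} has only 2 neighbours ({E, F}), so by Hall's theorem at most 7 of the 8 left vertices can be matched.
That matches 7 of the 8, leaving 1 unmatched; no matching can do better.

1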